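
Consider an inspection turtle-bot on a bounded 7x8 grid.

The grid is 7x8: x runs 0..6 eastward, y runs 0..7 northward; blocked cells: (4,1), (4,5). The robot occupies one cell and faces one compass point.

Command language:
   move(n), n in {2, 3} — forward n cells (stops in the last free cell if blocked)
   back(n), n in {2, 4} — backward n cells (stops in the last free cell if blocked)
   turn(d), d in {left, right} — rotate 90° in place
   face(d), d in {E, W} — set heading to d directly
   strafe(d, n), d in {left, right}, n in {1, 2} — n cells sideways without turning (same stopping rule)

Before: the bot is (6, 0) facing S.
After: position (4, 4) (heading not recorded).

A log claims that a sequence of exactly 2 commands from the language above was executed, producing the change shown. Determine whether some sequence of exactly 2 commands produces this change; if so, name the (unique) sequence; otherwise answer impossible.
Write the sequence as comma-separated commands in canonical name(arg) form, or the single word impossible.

back(4), strafe(right, 2)

key: running strafe(right, 2) before back(4) would end elsewhere — order is forced
t0: (6, 0) facing S
step 1 (back(4)): (6, 4) facing S
step 2 (strafe(right, 2)): (4, 4) facing S
all 144 alternatives checked — unique.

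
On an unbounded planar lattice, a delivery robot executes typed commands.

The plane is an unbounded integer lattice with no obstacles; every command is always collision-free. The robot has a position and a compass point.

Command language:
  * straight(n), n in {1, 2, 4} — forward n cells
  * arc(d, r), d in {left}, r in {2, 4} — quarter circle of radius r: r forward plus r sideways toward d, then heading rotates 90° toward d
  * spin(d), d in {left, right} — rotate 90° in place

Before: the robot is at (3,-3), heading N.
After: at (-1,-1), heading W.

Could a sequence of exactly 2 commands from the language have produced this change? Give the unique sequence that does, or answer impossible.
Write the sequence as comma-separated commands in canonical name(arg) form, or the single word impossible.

arc(left, 2), straight(2)

key: running straight(2) before arc(left, 2) would end elsewhere — order is forced
initial: at (3,-3), heading N
1. arc(left, 2) → at (1,-1), heading W
2. straight(2) → at (-1,-1), heading W
uniquely the one of 49 2-step routes that fits.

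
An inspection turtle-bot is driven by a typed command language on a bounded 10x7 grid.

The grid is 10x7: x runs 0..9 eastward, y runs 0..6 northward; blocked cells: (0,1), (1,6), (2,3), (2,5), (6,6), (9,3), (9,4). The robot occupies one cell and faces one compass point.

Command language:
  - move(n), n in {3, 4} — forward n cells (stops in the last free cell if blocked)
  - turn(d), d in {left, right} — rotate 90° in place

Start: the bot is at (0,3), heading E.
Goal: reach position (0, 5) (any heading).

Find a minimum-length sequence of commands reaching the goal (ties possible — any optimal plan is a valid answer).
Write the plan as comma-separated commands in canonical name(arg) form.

turn(right), move(3), turn(right), turn(right), move(3)

from: at (0,3), heading E
step 1 (turn(right)): at (0,3), heading S
step 2 (move(3)): at (0,2), heading S
step 3 (turn(right)): at (0,2), heading W
step 4 (turn(right)): at (0,2), heading N
step 5 (move(3)): at (0,5), heading N
no 4-step plan works, so 5 is optimal.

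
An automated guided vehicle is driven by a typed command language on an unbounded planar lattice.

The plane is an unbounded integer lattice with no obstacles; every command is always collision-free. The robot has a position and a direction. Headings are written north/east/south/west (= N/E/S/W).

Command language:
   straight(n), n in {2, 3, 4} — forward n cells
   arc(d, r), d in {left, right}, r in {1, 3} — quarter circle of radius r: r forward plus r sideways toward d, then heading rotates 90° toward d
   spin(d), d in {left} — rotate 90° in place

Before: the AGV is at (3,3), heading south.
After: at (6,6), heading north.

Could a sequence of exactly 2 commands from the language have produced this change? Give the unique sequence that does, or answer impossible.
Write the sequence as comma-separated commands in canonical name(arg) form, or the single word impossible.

spin(left), arc(left, 3)

key: cell and facing (now N) both changed — the 2 commands mix motion and turning
from: at (3,3), heading south
[1] after spin(left): at (3,3), heading east
[2] after arc(left, 3): at (6,6), heading north
all 64 alternatives checked — unique.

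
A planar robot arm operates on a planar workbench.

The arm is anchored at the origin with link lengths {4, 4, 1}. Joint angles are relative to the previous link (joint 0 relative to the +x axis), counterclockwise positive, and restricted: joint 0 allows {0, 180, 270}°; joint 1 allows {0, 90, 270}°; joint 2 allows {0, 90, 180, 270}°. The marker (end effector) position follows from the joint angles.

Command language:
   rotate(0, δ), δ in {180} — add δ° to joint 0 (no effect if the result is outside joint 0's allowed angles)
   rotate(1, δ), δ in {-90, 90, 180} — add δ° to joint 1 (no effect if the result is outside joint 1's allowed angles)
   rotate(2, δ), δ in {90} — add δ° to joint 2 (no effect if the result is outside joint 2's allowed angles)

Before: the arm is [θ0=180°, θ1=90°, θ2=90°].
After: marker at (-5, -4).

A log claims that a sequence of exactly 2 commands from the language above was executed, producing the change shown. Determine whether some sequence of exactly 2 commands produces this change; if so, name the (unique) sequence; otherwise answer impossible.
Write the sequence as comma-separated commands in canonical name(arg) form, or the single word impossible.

t0: [θ0=180°, θ1=90°, θ2=90°]
t=1 rotate(2, 90) ⇒ [θ0=180°, θ1=90°, θ2=180°]
t=2 rotate(2, 90) ⇒ [θ0=180°, θ1=90°, θ2=270°]
uniquely the one of 25 2-step routes that fits.

rotate(2, 90), rotate(2, 90)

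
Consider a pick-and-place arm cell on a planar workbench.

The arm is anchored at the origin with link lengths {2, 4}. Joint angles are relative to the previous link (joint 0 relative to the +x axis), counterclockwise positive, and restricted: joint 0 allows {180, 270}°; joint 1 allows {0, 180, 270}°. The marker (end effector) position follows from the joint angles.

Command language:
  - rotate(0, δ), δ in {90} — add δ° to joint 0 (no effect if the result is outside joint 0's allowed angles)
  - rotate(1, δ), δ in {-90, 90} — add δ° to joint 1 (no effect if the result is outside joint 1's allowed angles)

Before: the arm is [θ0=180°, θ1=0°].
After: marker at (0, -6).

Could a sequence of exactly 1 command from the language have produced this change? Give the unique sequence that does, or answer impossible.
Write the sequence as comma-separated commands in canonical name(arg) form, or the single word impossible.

t0: [θ0=180°, θ1=0°]
t=1 rotate(0, 90) ⇒ [θ0=270°, θ1=0°]
uniquely the one of 3 1-step routes that fits.

rotate(0, 90)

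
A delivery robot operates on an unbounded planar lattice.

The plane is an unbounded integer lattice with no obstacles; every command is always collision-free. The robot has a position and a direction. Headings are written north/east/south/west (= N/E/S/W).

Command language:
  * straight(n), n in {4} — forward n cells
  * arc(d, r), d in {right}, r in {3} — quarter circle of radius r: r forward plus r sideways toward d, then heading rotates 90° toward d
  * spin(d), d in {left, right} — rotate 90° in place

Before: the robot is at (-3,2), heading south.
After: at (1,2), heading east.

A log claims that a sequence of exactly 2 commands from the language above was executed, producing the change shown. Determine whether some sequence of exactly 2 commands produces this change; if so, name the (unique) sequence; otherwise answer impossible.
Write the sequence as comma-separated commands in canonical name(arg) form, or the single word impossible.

key: order matters: swapping spin(left) and straight(4) lands elsewhere
initial: at (-3,2), heading south
1. spin(left) → at (-3,2), heading east
2. straight(4) → at (1,2), heading east
all 16 alternatives checked — unique.

spin(left), straight(4)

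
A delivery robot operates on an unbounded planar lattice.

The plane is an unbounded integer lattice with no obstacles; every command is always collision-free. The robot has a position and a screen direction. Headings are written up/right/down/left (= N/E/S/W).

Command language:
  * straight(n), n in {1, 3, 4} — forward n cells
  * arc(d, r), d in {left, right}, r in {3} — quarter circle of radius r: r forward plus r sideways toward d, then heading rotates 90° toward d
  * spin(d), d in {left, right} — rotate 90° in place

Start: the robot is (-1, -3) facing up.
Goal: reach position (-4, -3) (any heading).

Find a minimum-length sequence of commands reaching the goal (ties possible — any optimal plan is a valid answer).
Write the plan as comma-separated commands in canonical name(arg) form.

from: (-1, -3) facing up
[1] after spin(left): (-1, -3) facing left
[2] after straight(3): (-4, -3) facing left
nothing shorter than 2 reaches the goal.

spin(left), straight(3)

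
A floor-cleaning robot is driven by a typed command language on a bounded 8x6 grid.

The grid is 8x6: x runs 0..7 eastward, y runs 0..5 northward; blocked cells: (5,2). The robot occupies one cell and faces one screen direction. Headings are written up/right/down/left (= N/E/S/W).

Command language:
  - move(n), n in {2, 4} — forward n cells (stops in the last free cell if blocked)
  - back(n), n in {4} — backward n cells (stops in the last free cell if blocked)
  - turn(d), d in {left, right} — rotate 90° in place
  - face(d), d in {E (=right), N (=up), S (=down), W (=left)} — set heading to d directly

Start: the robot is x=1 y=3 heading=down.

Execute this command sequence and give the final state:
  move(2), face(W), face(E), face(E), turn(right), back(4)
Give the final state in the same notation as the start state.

from: x=1 y=3 heading=down
[1] after move(2): x=1 y=1 heading=down
[2] after face(W): x=1 y=1 heading=left
[3] after face(E): x=1 y=1 heading=right
[4] after face(E): x=1 y=1 heading=right
[5] after turn(right): x=1 y=1 heading=down
[6] after back(4): x=1 y=5 heading=down

x=1 y=5 heading=down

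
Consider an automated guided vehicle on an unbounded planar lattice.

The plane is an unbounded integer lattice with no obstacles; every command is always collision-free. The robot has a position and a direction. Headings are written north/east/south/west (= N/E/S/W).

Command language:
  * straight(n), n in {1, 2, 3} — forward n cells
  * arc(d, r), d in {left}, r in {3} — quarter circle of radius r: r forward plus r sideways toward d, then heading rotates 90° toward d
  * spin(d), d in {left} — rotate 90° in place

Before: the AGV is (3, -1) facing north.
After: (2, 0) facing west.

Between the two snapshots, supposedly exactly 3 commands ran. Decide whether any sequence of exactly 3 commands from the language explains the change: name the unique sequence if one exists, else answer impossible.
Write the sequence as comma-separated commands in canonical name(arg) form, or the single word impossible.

key: cell and facing (now W) both changed — the 3 commands mix motion and turning
t0: (3, -1) facing north
[1] after straight(1): (3, 0) facing north
[2] after spin(left): (3, 0) facing west
[3] after straight(1): (2, 0) facing west
no other 3-command option fits: unique.

straight(1), spin(left), straight(1)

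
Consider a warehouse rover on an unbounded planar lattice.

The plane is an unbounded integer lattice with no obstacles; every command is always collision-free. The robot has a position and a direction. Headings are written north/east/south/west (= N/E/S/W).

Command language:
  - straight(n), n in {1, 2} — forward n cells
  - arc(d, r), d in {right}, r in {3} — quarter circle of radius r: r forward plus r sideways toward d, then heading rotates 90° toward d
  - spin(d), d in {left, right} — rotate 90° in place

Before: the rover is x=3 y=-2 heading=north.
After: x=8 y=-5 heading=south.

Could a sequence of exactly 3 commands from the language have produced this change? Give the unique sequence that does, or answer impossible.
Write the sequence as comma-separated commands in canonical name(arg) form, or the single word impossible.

key: running arc(right, 3) before spin(right) would end elsewhere — order is forced
from: x=3 y=-2 heading=north
step 1 (spin(right)): x=3 y=-2 heading=east
step 2 (straight(2)): x=5 y=-2 heading=east
step 3 (arc(right, 3)): x=8 y=-5 heading=south
all 125 alternatives checked — unique.

spin(right), straight(2), arc(right, 3)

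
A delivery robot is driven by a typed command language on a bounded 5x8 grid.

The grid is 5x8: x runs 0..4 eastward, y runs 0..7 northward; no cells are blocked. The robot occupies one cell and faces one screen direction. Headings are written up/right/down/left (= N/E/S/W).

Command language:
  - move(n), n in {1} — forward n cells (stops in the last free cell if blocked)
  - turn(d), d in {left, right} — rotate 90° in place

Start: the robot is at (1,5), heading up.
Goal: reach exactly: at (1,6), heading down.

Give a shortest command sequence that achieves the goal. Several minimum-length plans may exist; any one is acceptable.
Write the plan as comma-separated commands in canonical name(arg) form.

start: at (1,5), heading up
step 1 (move(1)): at (1,6), heading up
step 2 (turn(left)): at (1,6), heading left
step 3 (turn(left)): at (1,6), heading down
no 2-step plan works, so 3 is optimal.

move(1), turn(left), turn(left)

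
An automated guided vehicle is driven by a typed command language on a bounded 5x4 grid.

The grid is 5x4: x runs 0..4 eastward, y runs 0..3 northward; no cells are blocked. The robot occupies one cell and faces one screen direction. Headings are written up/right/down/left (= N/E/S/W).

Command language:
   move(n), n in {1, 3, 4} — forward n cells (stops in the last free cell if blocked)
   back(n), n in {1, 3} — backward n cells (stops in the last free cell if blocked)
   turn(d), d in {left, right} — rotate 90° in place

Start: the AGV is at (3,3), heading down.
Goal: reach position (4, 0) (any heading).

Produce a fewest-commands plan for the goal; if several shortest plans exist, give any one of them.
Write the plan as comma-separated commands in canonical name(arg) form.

start: at (3,3), heading down
[1] after move(3): at (3,0), heading down
[2] after turn(right): at (3,0), heading left
[3] after back(3): at (4,0), heading left
shorter routes all fall short; 3 is best.

move(3), turn(right), back(3)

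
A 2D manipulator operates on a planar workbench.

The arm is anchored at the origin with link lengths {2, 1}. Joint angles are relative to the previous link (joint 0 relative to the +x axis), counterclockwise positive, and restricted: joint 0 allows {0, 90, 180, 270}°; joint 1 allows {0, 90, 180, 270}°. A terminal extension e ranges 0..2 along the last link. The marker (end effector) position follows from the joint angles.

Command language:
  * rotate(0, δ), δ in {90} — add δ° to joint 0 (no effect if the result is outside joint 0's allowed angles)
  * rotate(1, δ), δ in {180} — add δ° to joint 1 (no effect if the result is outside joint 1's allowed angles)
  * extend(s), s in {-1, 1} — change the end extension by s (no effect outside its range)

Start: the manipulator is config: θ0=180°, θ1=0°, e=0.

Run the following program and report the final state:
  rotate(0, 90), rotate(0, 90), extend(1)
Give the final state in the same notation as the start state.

t0: config: θ0=180°, θ1=0°, e=0
t=1 rotate(0, 90) ⇒ config: θ0=270°, θ1=0°, e=0
t=2 rotate(0, 90) ⇒ config: θ0=0°, θ1=0°, e=0
t=3 extend(1) ⇒ config: θ0=0°, θ1=0°, e=1

config: θ0=0°, θ1=0°, e=1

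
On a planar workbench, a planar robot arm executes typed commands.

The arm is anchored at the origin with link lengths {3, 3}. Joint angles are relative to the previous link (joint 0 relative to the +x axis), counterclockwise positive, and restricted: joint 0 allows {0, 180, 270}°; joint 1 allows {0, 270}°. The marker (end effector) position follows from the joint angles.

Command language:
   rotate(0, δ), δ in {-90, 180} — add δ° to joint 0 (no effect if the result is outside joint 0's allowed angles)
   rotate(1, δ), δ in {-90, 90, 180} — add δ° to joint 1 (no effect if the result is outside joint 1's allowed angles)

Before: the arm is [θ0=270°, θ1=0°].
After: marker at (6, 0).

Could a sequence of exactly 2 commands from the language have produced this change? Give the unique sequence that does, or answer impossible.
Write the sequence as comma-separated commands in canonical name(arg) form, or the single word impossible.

key: running rotate(0, 180) before rotate(0, -90) would end elsewhere — order is forced
initial: [θ0=270°, θ1=0°]
[1] after rotate(0, -90): [θ0=180°, θ1=0°]
[2] after rotate(0, 180): [θ0=0°, θ1=0°]
no other 2-command option fits: unique.

rotate(0, -90), rotate(0, 180)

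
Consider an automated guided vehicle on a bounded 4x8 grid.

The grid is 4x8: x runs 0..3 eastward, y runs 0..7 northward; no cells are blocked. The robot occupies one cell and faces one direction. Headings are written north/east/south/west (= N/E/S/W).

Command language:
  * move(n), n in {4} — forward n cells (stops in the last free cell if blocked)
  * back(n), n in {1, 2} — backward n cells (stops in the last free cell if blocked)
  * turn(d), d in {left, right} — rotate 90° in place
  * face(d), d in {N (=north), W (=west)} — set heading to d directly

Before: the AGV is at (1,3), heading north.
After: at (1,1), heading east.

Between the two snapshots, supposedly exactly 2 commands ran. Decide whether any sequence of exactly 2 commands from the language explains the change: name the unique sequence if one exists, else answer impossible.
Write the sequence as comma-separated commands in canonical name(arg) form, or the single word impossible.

back(2), turn(right)

key: cell and facing (now E) both changed — the 2 commands mix motion and turning
t0: at (1,3), heading north
1. back(2) → at (1,1), heading north
2. turn(right) → at (1,1), heading east
uniquely the one of 49 2-step routes that fits.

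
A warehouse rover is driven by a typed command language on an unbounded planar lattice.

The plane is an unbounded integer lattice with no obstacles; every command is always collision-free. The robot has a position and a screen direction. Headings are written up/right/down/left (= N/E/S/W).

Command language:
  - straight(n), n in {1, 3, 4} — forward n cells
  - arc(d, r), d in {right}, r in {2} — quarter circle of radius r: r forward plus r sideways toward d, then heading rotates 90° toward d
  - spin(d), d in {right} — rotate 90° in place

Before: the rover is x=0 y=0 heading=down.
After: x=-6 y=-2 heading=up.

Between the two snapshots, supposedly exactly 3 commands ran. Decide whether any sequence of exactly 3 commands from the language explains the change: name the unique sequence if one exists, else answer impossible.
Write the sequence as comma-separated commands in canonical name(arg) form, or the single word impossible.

key: order matters: swapping arc(right, 2) and spin(right) lands elsewhere
start: x=0 y=0 heading=down
1. arc(right, 2) → x=-2 y=-2 heading=left
2. straight(4) → x=-6 y=-2 heading=left
3. spin(right) → x=-6 y=-2 heading=up
no other 3-command option fits: unique.

arc(right, 2), straight(4), spin(right)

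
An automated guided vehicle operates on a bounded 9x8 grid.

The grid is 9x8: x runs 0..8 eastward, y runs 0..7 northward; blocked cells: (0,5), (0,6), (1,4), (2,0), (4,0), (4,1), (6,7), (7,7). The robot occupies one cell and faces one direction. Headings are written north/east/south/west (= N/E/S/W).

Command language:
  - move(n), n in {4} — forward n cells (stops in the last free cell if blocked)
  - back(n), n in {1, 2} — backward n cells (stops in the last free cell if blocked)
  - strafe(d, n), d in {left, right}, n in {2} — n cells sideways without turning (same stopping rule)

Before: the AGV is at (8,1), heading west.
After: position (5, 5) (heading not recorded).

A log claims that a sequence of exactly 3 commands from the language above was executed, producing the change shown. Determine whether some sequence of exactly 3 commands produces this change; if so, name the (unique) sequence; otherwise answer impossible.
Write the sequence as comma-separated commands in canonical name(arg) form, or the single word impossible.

move(4), strafe(right, 2), strafe(right, 2)

key: running strafe(right, 2) before move(4) would end elsewhere — order is forced
from: at (8,1), heading west
[1] after move(4): at (5,1), heading west
[2] after strafe(right, 2): at (5,3), heading west
[3] after strafe(right, 2): at (5,5), heading west
no other 3-command option fits: unique.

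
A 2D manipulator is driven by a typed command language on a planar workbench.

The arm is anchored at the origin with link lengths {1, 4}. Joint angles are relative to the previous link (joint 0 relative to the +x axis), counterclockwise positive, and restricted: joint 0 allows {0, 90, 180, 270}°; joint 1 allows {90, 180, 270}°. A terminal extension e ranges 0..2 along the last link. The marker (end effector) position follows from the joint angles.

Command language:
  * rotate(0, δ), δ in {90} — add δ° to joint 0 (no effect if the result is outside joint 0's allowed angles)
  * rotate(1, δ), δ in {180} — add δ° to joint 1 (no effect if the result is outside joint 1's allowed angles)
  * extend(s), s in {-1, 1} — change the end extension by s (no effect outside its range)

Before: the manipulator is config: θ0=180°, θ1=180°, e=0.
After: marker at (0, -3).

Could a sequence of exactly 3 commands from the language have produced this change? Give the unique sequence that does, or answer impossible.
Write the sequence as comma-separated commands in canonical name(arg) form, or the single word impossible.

rotate(0, 90), rotate(0, 90), rotate(0, 90)

begin: config: θ0=180°, θ1=180°, e=0
[1] after rotate(0, 90): config: θ0=270°, θ1=180°, e=0
[2] after rotate(0, 90): config: θ0=0°, θ1=180°, e=0
[3] after rotate(0, 90): config: θ0=90°, θ1=180°, e=0
all 64 alternatives checked — unique.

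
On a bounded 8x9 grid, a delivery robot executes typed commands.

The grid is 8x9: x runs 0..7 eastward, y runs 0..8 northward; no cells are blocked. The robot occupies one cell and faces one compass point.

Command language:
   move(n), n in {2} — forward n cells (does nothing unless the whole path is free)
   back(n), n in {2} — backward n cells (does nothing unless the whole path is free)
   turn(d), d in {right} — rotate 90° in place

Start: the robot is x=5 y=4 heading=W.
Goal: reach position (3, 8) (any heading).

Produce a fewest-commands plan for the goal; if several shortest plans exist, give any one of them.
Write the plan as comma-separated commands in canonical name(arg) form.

start: x=5 y=4 heading=W
[1] after move(2): x=3 y=4 heading=W
[2] after turn(right): x=3 y=4 heading=N
[3] after move(2): x=3 y=6 heading=N
[4] after move(2): x=3 y=8 heading=N
shorter routes all fall short; 4 is best.

move(2), turn(right), move(2), move(2)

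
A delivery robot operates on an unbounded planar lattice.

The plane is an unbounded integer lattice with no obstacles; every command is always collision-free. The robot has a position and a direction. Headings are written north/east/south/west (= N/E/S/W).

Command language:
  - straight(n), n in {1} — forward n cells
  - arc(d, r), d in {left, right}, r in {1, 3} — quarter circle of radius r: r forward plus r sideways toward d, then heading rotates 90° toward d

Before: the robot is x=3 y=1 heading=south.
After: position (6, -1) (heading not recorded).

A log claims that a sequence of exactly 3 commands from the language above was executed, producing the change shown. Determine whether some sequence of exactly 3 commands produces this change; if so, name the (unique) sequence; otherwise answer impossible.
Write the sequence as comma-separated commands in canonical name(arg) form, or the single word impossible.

key: order matters: swapping arc(left, 1) and arc(right, 1) lands elsewhere
from: x=3 y=1 heading=south
t=1 arc(left, 1) ⇒ x=4 y=0 heading=east
t=2 straight(1) ⇒ x=5 y=0 heading=east
t=3 arc(right, 1) ⇒ x=6 y=-1 heading=south
no other 3-command option fits: unique.

arc(left, 1), straight(1), arc(right, 1)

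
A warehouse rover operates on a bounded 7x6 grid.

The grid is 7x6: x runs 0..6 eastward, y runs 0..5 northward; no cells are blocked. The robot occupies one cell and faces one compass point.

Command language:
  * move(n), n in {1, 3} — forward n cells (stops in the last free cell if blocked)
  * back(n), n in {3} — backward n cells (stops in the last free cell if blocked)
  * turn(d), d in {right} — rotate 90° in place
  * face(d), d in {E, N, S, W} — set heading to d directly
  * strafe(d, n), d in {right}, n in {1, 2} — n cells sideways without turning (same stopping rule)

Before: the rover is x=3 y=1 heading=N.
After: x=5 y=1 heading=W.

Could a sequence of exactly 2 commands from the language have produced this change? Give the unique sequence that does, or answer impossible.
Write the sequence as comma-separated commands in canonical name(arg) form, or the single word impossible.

strafe(right, 2), face(W)

key: position moved to (5,1) AND the heading swung to W — translation plus rotation needed
t0: x=3 y=1 heading=N
step 1 (strafe(right, 2)): x=5 y=1 heading=N
step 2 (face(W)): x=5 y=1 heading=W
uniquely the one of 100 2-step routes that fits.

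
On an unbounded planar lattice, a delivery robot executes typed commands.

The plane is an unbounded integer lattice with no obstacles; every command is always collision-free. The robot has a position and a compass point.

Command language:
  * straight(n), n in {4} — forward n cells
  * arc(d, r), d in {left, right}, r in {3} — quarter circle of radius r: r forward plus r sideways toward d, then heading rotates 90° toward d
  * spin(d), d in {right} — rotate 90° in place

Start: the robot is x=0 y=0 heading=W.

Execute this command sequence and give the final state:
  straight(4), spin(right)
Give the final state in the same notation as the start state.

start: x=0 y=0 heading=W
1. straight(4) → x=-4 y=0 heading=W
2. spin(right) → x=-4 y=0 heading=N

x=-4 y=0 heading=N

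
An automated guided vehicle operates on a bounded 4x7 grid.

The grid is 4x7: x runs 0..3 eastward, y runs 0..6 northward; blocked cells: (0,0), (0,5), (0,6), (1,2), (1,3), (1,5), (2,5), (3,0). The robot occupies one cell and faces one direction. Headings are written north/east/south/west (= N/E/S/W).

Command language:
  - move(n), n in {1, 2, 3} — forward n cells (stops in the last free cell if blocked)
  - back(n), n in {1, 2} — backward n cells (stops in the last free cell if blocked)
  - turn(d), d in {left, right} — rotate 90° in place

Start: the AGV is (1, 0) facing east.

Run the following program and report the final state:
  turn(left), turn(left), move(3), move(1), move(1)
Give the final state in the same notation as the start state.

from: (1, 0) facing east
[1] after turn(left): (1, 0) facing north
[2] after turn(left): (1, 0) facing west
[3] after move(3): (1, 0) facing west
[4] after move(1): (1, 0) facing west
[5] after move(1): (1, 0) facing west

(1, 0) facing west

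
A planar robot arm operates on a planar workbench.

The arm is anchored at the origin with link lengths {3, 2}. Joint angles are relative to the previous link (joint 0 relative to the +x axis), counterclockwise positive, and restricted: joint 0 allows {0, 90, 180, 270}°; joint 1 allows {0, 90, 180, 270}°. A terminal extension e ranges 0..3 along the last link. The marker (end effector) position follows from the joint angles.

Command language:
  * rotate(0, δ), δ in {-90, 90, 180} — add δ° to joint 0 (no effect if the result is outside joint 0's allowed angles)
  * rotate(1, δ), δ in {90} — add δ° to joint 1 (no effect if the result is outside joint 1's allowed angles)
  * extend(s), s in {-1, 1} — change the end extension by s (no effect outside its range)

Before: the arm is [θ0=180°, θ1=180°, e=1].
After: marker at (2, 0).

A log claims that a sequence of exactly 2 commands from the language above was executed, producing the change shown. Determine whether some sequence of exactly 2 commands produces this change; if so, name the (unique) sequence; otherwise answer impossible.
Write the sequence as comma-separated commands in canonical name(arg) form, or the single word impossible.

extend(1), extend(1)

from: [θ0=180°, θ1=180°, e=1]
t=1 extend(1) ⇒ [θ0=180°, θ1=180°, e=2]
t=2 extend(1) ⇒ [θ0=180°, θ1=180°, e=3]
no rival 2-sequence matches.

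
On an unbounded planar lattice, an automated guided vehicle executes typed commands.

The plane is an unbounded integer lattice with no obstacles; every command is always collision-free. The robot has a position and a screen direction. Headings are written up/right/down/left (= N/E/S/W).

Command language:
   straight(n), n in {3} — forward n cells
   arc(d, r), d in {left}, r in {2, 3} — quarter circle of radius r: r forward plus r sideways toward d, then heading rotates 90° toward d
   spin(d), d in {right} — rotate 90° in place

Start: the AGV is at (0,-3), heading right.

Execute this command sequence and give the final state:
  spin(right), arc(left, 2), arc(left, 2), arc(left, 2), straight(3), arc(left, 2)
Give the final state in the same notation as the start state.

at (-3,-3), heading down

start: at (0,-3), heading right
1. spin(right) → at (0,-3), heading down
2. arc(left, 2) → at (2,-5), heading right
3. arc(left, 2) → at (4,-3), heading up
4. arc(left, 2) → at (2,-1), heading left
5. straight(3) → at (-1,-1), heading left
6. arc(left, 2) → at (-3,-3), heading down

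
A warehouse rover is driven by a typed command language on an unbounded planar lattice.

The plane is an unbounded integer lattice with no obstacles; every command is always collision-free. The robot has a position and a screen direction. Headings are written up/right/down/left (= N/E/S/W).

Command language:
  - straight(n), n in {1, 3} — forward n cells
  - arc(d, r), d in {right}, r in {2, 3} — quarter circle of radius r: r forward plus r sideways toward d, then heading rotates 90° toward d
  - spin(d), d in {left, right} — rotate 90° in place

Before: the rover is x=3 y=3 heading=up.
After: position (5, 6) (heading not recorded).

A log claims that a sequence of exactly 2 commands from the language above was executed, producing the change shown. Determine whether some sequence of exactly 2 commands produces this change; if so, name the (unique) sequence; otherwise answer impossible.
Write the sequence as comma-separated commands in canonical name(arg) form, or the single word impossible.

straight(1), arc(right, 2)

key: order matters: swapping straight(1) and arc(right, 2) lands elsewhere
begin: x=3 y=3 heading=up
1. straight(1) → x=3 y=4 heading=up
2. arc(right, 2) → x=5 y=6 heading=right
no rival 2-sequence matches.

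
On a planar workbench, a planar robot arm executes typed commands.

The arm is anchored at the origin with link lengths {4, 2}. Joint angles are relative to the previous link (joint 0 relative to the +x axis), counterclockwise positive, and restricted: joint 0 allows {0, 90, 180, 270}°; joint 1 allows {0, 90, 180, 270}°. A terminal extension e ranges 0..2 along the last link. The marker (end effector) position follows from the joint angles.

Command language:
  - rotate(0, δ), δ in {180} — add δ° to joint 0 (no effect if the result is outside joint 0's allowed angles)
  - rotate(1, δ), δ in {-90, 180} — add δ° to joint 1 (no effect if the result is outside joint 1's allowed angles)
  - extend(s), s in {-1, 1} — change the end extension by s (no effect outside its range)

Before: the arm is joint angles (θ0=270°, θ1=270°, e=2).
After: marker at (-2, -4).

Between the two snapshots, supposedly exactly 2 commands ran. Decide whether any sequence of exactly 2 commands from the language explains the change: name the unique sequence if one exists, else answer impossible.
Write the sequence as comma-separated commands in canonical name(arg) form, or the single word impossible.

initial: joint angles (θ0=270°, θ1=270°, e=2)
[1] after extend(-1): joint angles (θ0=270°, θ1=270°, e=1)
[2] after extend(-1): joint angles (θ0=270°, θ1=270°, e=0)
all 25 alternatives checked — unique.

extend(-1), extend(-1)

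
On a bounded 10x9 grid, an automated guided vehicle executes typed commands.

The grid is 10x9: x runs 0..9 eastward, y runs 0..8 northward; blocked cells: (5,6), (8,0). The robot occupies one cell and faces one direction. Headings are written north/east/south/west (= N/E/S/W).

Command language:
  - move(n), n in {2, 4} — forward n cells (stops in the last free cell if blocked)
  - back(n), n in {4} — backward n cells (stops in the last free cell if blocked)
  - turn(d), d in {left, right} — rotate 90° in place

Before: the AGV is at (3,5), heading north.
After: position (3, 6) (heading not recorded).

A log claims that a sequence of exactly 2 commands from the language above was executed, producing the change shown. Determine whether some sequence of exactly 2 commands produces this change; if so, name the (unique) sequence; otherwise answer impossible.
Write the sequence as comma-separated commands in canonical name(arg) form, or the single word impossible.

impossible

every 2-command combo misses the target.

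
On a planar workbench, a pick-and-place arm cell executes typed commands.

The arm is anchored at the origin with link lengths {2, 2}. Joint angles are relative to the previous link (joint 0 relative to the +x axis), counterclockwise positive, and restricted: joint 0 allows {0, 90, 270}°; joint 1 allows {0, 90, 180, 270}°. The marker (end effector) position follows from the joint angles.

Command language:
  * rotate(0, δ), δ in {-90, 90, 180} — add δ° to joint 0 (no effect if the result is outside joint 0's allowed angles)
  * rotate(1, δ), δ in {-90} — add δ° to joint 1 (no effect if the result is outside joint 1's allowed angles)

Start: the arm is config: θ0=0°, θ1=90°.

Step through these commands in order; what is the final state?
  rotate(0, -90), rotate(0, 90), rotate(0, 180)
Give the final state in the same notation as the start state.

config: θ0=0°, θ1=90°

from: config: θ0=0°, θ1=90°
1. rotate(0, -90) → config: θ0=270°, θ1=90°
2. rotate(0, 90) → config: θ0=0°, θ1=90°
3. rotate(0, 180) → config: θ0=0°, θ1=90°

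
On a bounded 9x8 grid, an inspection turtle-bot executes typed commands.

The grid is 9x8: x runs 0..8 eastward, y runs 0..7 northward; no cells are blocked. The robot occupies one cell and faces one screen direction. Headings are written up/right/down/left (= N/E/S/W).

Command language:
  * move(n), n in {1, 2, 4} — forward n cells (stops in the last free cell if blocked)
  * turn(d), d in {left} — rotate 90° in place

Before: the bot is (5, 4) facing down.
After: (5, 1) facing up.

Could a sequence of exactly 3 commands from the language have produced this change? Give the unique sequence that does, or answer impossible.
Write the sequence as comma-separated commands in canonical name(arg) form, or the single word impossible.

impossible

no 3-step route produces this change.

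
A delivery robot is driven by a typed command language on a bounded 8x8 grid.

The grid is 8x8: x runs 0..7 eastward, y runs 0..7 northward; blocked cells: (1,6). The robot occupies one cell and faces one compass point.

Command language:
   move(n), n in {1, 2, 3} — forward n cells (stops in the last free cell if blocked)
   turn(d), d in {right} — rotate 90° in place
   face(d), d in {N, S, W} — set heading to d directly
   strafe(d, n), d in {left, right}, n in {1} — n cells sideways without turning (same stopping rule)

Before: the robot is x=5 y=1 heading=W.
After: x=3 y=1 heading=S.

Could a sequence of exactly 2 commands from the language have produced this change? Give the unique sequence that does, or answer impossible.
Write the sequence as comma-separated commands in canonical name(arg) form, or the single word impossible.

move(2), face(S)

key: position moved to (3,1) AND the heading swung to S — translation plus rotation needed
initial: x=5 y=1 heading=W
1. move(2) → x=3 y=1 heading=W
2. face(S) → x=3 y=1 heading=S
no other 2-command option fits: unique.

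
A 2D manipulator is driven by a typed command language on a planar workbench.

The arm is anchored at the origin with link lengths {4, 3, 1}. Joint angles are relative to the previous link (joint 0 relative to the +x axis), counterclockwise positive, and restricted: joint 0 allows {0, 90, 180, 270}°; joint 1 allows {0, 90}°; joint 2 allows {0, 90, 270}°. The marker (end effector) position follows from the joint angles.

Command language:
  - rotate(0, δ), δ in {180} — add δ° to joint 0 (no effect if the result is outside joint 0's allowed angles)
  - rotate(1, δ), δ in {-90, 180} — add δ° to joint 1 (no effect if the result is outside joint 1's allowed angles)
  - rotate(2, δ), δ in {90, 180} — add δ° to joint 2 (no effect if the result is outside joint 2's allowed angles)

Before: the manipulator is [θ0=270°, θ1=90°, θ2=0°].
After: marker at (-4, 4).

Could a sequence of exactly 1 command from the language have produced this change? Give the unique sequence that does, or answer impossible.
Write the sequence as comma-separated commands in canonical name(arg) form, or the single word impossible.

initial: [θ0=270°, θ1=90°, θ2=0°]
step 1 (rotate(0, 180)): [θ0=90°, θ1=90°, θ2=0°]
no rival 1-sequence matches.

rotate(0, 180)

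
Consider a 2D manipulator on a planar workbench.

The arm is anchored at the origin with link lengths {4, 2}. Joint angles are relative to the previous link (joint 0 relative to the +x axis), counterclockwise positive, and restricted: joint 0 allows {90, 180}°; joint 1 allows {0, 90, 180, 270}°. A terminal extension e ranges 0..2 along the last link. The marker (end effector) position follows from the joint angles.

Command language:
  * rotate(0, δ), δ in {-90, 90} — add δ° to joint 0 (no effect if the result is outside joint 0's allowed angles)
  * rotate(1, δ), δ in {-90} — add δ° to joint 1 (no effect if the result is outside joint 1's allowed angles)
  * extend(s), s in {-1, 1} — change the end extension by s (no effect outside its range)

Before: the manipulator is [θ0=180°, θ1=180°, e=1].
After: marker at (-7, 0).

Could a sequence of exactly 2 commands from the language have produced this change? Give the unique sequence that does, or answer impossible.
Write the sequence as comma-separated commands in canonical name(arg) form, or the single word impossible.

rotate(1, -90), rotate(1, -90)

t0: [θ0=180°, θ1=180°, e=1]
step 1 (rotate(1, -90)): [θ0=180°, θ1=90°, e=1]
step 2 (rotate(1, -90)): [θ0=180°, θ1=0°, e=1]
uniquely the one of 25 2-step routes that fits.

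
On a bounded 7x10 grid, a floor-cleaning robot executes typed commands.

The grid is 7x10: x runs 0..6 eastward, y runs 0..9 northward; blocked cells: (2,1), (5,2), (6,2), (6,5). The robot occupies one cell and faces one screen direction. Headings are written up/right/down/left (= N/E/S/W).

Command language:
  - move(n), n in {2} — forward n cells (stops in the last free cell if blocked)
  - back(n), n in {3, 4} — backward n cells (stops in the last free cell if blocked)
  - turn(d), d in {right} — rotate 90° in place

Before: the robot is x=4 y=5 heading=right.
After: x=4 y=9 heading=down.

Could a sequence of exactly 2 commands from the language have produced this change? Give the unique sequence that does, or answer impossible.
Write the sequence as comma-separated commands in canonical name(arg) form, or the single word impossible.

key: cell and facing (now S) both changed — the 2 commands mix motion and turning
begin: x=4 y=5 heading=right
1. turn(right) → x=4 y=5 heading=down
2. back(4) → x=4 y=9 heading=down
uniquely the one of 16 2-step routes that fits.

turn(right), back(4)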